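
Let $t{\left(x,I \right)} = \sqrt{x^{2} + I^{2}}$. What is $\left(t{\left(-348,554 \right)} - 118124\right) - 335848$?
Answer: $-453972 + 2 \sqrt{107005} \approx -4.5332 \cdot 10^{5}$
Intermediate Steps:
$t{\left(x,I \right)} = \sqrt{I^{2} + x^{2}}$
$\left(t{\left(-348,554 \right)} - 118124\right) - 335848 = \left(\sqrt{554^{2} + \left(-348\right)^{2}} - 118124\right) - 335848 = \left(\sqrt{306916 + 121104} - 118124\right) - 335848 = \left(\sqrt{428020} - 118124\right) - 335848 = \left(2 \sqrt{107005} - 118124\right) - 335848 = \left(-118124 + 2 \sqrt{107005}\right) - 335848 = -453972 + 2 \sqrt{107005}$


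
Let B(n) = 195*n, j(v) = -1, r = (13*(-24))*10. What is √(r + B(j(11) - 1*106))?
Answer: 3*I*√2665 ≈ 154.87*I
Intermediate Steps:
r = -3120 (r = -312*10 = -3120)
√(r + B(j(11) - 1*106)) = √(-3120 + 195*(-1 - 1*106)) = √(-3120 + 195*(-1 - 106)) = √(-3120 + 195*(-107)) = √(-3120 - 20865) = √(-23985) = 3*I*√2665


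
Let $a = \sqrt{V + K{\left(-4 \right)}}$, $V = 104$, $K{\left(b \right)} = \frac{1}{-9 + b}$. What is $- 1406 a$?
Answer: $- \frac{1406 \sqrt{17563}}{13} \approx -14333.0$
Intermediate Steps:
$a = \frac{\sqrt{17563}}{13}$ ($a = \sqrt{104 + \frac{1}{-9 - 4}} = \sqrt{104 + \frac{1}{-13}} = \sqrt{104 - \frac{1}{13}} = \sqrt{\frac{1351}{13}} = \frac{\sqrt{17563}}{13} \approx 10.194$)
$- 1406 a = - 1406 \frac{\sqrt{17563}}{13} = - \frac{1406 \sqrt{17563}}{13}$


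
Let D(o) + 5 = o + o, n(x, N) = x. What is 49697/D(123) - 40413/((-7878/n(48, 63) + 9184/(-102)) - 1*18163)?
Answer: 377407075955/1810922923 ≈ 208.41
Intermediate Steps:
D(o) = -5 + 2*o (D(o) = -5 + (o + o) = -5 + 2*o)
49697/D(123) - 40413/((-7878/n(48, 63) + 9184/(-102)) - 1*18163) = 49697/(-5 + 2*123) - 40413/((-7878/48 + 9184/(-102)) - 1*18163) = 49697/(-5 + 246) - 40413/((-7878*1/48 + 9184*(-1/102)) - 18163) = 49697/241 - 40413/((-1313/8 - 4592/51) - 18163) = 49697*(1/241) - 40413/(-103699/408 - 18163) = 49697/241 - 40413/(-7514203/408) = 49697/241 - 40413*(-408/7514203) = 49697/241 + 16488504/7514203 = 377407075955/1810922923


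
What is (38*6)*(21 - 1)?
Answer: 4560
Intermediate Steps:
(38*6)*(21 - 1) = 228*20 = 4560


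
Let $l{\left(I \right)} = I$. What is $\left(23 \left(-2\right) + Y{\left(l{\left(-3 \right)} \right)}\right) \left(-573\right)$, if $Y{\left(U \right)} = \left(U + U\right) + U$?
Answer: $31515$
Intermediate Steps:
$Y{\left(U \right)} = 3 U$ ($Y{\left(U \right)} = 2 U + U = 3 U$)
$\left(23 \left(-2\right) + Y{\left(l{\left(-3 \right)} \right)}\right) \left(-573\right) = \left(23 \left(-2\right) + 3 \left(-3\right)\right) \left(-573\right) = \left(-46 - 9\right) \left(-573\right) = \left(-55\right) \left(-573\right) = 31515$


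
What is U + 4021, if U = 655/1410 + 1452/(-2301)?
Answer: 869682163/216294 ≈ 4020.8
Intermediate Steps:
U = -36011/216294 (U = 655*(1/1410) + 1452*(-1/2301) = 131/282 - 484/767 = -36011/216294 ≈ -0.16649)
U + 4021 = -36011/216294 + 4021 = 869682163/216294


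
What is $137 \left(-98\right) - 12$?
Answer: $-13438$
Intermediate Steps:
$137 \left(-98\right) - 12 = -13426 + \left(-70 + 58\right) = -13426 - 12 = -13438$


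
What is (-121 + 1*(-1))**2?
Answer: 14884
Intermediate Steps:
(-121 + 1*(-1))**2 = (-121 - 1)**2 = (-122)**2 = 14884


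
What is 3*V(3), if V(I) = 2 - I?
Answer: -3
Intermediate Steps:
3*V(3) = 3*(2 - 1*3) = 3*(2 - 3) = 3*(-1) = -3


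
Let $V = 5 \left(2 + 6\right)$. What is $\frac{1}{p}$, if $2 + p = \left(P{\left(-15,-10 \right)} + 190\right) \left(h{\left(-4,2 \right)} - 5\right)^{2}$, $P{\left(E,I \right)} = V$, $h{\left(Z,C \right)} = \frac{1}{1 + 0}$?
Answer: $\frac{1}{3678} \approx 0.00027189$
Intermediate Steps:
$h{\left(Z,C \right)} = 1$ ($h{\left(Z,C \right)} = 1^{-1} = 1$)
$V = 40$ ($V = 5 \cdot 8 = 40$)
$P{\left(E,I \right)} = 40$
$p = 3678$ ($p = -2 + \left(40 + 190\right) \left(1 - 5\right)^{2} = -2 + 230 \left(-4\right)^{2} = -2 + 230 \cdot 16 = -2 + 3680 = 3678$)
$\frac{1}{p} = \frac{1}{3678}$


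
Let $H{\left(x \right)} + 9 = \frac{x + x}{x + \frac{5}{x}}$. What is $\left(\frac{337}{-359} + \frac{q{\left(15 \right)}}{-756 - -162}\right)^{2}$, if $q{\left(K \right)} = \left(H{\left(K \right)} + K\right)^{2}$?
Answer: $\frac{171658656848449}{157104314583876} \approx 1.0926$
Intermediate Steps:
$H{\left(x \right)} = -9 + \frac{2 x}{x + \frac{5}{x}}$ ($H{\left(x \right)} = -9 + \frac{x + x}{x + \frac{5}{x}} = -9 + \frac{2 x}{x + \frac{5}{x}}$)
$q{\left(K \right)} = \left(K + \frac{-45 - 7 K^{2}}{5 + K^{2}}\right)^{2}$ ($q{\left(K \right)} = \left(\frac{-45 - 7 K^{2}}{5 + K^{2}} + K\right)^{2} = \left(K + \frac{-45 - 7 K^{2}}{5 + K^{2}}\right)^{2}$)
$\left(\frac{337}{-359} + \frac{q{\left(15 \right)}}{-756 - -162}\right)^{2} = \left(\frac{337}{-359} + \frac{\frac{1}{\left(5 + 15^{2}\right)^{2}} \left(-45 - 7 \cdot 15^{2} + 15 \left(5 + 15^{2}\right)\right)^{2}}{-756 - -162}\right)^{2} = \left(337 \left(- \frac{1}{359}\right) + \frac{\frac{1}{\left(5 + 225\right)^{2}} \left(-45 - 1575 + 15 \left(5 + 225\right)\right)^{2}}{-756 + 162}\right)^{2} = \left(- \frac{337}{359} + \frac{\frac{1}{52900} \left(-45 - 1575 + 15 \cdot 230\right)^{2}}{-594}\right)^{2} = \left(- \frac{337}{359} + \frac{\left(-45 - 1575 + 3450\right)^{2}}{52900} \left(- \frac{1}{594}\right)\right)^{2} = \left(- \frac{337}{359} + \frac{1830^{2}}{52900} \left(- \frac{1}{594}\right)\right)^{2} = \left(- \frac{337}{359} + \frac{1}{52900} \cdot 3348900 \left(- \frac{1}{594}\right)\right)^{2} = \left(- \frac{337}{359} + \frac{33489}{529} \left(- \frac{1}{594}\right)\right)^{2} = \left(- \frac{337}{359} - \frac{3721}{34914}\right)^{2} = \left(- \frac{13101857}{12534126}\right)^{2} = \frac{171658656848449}{157104314583876}$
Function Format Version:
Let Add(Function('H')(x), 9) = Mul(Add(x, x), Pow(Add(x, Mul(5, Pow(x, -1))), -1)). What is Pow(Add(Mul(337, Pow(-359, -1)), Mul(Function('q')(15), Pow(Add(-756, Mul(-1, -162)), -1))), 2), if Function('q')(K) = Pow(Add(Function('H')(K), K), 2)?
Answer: Rational(171658656848449, 157104314583876) ≈ 1.0926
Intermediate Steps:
Function('H')(x) = Add(-9, Mul(2, x, Pow(Add(x, Mul(5, Pow(x, -1))), -1))) (Function('H')(x) = Add(-9, Mul(Add(x, x), Pow(Add(x, Mul(5, Pow(x, -1))), -1))) = Add(-9, Mul(Mul(2, x), Pow(Add(x, Mul(5, Pow(x, -1))), -1))) = Add(-9, Mul(2, x, Pow(Add(x, Mul(5, Pow(x, -1))), -1))))
Function('q')(K) = Pow(Add(K, Mul(Pow(Add(5, Pow(K, 2)), -1), Add(-45, Mul(-7, Pow(K, 2))))), 2) (Function('q')(K) = Pow(Add(Mul(Pow(Add(5, Pow(K, 2)), -1), Add(-45, Mul(-7, Pow(K, 2)))), K), 2) = Pow(Add(K, Mul(Pow(Add(5, Pow(K, 2)), -1), Add(-45, Mul(-7, Pow(K, 2))))), 2))
Pow(Add(Mul(337, Pow(-359, -1)), Mul(Function('q')(15), Pow(Add(-756, Mul(-1, -162)), -1))), 2) = Pow(Add(Mul(337, Pow(-359, -1)), Mul(Mul(Pow(Add(5, Pow(15, 2)), -2), Pow(Add(-45, Mul(-7, Pow(15, 2)), Mul(15, Add(5, Pow(15, 2)))), 2)), Pow(Add(-756, Mul(-1, -162)), -1))), 2) = Pow(Add(Mul(337, Rational(-1, 359)), Mul(Mul(Pow(Add(5, 225), -2), Pow(Add(-45, Mul(-7, 225), Mul(15, Add(5, 225))), 2)), Pow(Add(-756, 162), -1))), 2) = Pow(Add(Rational(-337, 359), Mul(Mul(Pow(230, -2), Pow(Add(-45, -1575, Mul(15, 230)), 2)), Pow(-594, -1))), 2) = Pow(Add(Rational(-337, 359), Mul(Mul(Rational(1, 52900), Pow(Add(-45, -1575, 3450), 2)), Rational(-1, 594))), 2) = Pow(Add(Rational(-337, 359), Mul(Mul(Rational(1, 52900), Pow(1830, 2)), Rational(-1, 594))), 2) = Pow(Add(Rational(-337, 359), Mul(Mul(Rational(1, 52900), 3348900), Rational(-1, 594))), 2) = Pow(Add(Rational(-337, 359), Mul(Rational(33489, 529), Rational(-1, 594))), 2) = Pow(Add(Rational(-337, 359), Rational(-3721, 34914)), 2) = Pow(Rational(-13101857, 12534126), 2) = Rational(171658656848449, 157104314583876)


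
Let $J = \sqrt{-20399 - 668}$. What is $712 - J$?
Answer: $712 - i \sqrt{21067} \approx 712.0 - 145.14 i$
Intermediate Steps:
$J = i \sqrt{21067}$ ($J = \sqrt{-21067} = i \sqrt{21067} \approx 145.14 i$)
$712 - J = 712 - i \sqrt{21067}$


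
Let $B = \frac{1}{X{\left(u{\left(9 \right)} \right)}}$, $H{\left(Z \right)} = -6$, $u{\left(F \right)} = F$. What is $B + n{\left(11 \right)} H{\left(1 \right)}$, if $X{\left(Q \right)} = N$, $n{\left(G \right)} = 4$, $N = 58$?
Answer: $- \frac{1391}{58} \approx -23.983$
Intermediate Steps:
$X{\left(Q \right)} = 58$
$B = \frac{1}{58} \approx 0.017241$
$B + n{\left(11 \right)} H{\left(1 \right)} = \frac{1}{58} + 4 \left(-6\right) = \frac{1}{58} - 24 = - \frac{1391}{58}$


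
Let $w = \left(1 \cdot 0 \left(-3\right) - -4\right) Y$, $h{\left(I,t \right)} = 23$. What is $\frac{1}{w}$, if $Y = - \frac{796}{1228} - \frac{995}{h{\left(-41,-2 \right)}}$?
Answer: $- \frac{7061}{1240168} \approx -0.0056936$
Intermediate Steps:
$Y = - \frac{310042}{7061}$ ($Y = - \frac{796}{1228} - \frac{995}{23} = \left(-796\right) \frac{1}{1228} - \frac{995}{23} = - \frac{199}{307} - \frac{995}{23} = - \frac{310042}{7061} \approx -43.909$)
$w = - \frac{1240168}{7061}$ ($w = \left(1 \cdot 0 \left(-3\right) - -4\right) \left(- \frac{310042}{7061}\right) = \left(0 \left(-3\right) + 4\right) \left(- \frac{310042}{7061}\right) = \left(0 + 4\right) \left(- \frac{310042}{7061}\right) = 4 \left(- \frac{310042}{7061}\right) = - \frac{1240168}{7061} \approx -175.64$)
$\frac{1}{w} = \frac{1}{- \frac{1240168}{7061}} = - \frac{7061}{1240168}$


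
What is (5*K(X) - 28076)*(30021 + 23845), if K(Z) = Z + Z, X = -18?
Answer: -1522037696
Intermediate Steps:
K(Z) = 2*Z
(5*K(X) - 28076)*(30021 + 23845) = (5*(2*(-18)) - 28076)*(30021 + 23845) = (5*(-36) - 28076)*53866 = (-180 - 28076)*53866 = -28256*53866 = -1522037696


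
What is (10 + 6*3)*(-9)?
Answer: -252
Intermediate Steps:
(10 + 6*3)*(-9) = (10 + 18)*(-9) = 28*(-9) = -252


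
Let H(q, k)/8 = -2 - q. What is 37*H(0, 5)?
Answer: -592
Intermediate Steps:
H(q, k) = -16 - 8*q (H(q, k) = 8*(-2 - q) = -16 - 8*q)
37*H(0, 5) = 37*(-16 - 8*0) = 37*(-16 + 0) = 37*(-16) = -592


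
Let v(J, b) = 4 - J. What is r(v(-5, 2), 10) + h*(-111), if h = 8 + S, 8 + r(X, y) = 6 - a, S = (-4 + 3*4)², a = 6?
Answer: -8000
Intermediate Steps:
S = 64 (S = (-4 + 12)² = 8² = 64)
r(X, y) = -8 (r(X, y) = -8 + (6 - 1*6) = -8 + (6 - 6) = -8 + 0 = -8)
h = 72 (h = 8 + 64 = 72)
r(v(-5, 2), 10) + h*(-111) = -8 + 72*(-111) = -8 - 7992 = -8000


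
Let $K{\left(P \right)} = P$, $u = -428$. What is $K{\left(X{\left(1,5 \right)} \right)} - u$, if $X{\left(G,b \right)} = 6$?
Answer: $434$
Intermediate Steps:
$K{\left(X{\left(1,5 \right)} \right)} - u = 6 - -428 = 6 + 428 = 434$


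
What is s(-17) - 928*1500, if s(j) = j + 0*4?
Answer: -1392017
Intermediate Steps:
s(j) = j (s(j) = j + 0 = j)
s(-17) - 928*1500 = -17 - 928*1500 = -17 - 1392000 = -1392017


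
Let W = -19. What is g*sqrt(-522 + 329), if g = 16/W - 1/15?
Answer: -259*I*sqrt(193)/285 ≈ -12.625*I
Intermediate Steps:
g = -259/285 (g = 16/(-19) - 1/15 = 16*(-1/19) - 1*1/15 = -16/19 - 1/15 = -259/285 ≈ -0.90877)
g*sqrt(-522 + 329) = -259*sqrt(-522 + 329)/285 = -259*I*sqrt(193)/285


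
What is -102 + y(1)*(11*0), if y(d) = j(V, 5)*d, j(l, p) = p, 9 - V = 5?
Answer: -102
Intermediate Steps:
V = 4 (V = 9 - 1*5 = 9 - 5 = 4)
y(d) = 5*d
-102 + y(1)*(11*0) = -102 + (5*1)*(11*0) = -102 + 5*0 = -102 + 0 = -102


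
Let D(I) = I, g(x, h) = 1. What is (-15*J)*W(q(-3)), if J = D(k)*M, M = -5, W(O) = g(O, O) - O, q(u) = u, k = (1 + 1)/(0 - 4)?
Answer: -150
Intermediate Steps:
k = -1/2 (k = 2/(-4) = 2*(-1/4) = -1/2 ≈ -0.50000)
W(O) = 1 - O
J = 5/2 (J = -1/2*(-5) = 5/2 ≈ 2.5000)
(-15*J)*W(q(-3)) = (-15*5/2)*(1 - 1*(-3)) = -75*(1 + 3)/2 = -75/2*4 = -150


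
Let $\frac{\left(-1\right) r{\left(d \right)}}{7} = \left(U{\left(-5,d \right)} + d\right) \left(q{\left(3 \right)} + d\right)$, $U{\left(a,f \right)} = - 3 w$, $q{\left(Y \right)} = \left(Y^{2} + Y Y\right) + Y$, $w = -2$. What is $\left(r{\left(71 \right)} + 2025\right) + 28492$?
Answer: $-19071$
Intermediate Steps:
$q{\left(Y \right)} = Y + 2 Y^{2}$ ($q{\left(Y \right)} = \left(Y^{2} + Y^{2}\right) + Y = 2 Y^{2} + Y = Y + 2 Y^{2}$)
$U{\left(a,f \right)} = 6$ ($U{\left(a,f \right)} = \left(-3\right) \left(-2\right) = 6$)
$r{\left(d \right)} = - 7 \left(6 + d\right) \left(21 + d\right)$ ($r{\left(d \right)} = - 7 \left(6 + d\right) \left(3 \left(1 + 2 \cdot 3\right) + d\right) = - 7 \left(6 + d\right) \left(3 \left(1 + 6\right) + d\right) = - 7 \left(6 + d\right) \left(3 \cdot 7 + d\right) = - 7 \left(6 + d\right) \left(21 + d\right)$)
$\left(r{\left(71 \right)} + 2025\right) + 28492 = \left(\left(-882 - 13419 - 7 \cdot 71^{2}\right) + 2025\right) + 28492 = \left(\left(-882 - 13419 - 35287\right) + 2025\right) + 28492 = \left(-49588 + 2025\right) + 28492 = -47563 + 28492 = -19071$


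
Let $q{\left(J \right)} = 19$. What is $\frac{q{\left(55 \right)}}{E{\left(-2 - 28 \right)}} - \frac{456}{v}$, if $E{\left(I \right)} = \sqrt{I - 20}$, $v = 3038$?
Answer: $- \frac{228}{1519} - \frac{19 i \sqrt{2}}{10} \approx -0.1501 - 2.687 i$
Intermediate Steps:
$E{\left(I \right)} = \sqrt{-20 + I}$
$\frac{q{\left(55 \right)}}{E{\left(-2 - 28 \right)}} - \frac{456}{v} = \frac{19}{\sqrt{-20 - 30}} - \frac{456}{3038} = \frac{19}{\sqrt{-20 - 30}} - \frac{228}{1519} = \frac{19}{\sqrt{-50}} - \frac{228}{1519} = \frac{19}{5 i \sqrt{2}} - \frac{228}{1519} = 19 \left(- \frac{i \sqrt{2}}{10}\right) - \frac{228}{1519} = - \frac{19 i \sqrt{2}}{10} - \frac{228}{1519} = - \frac{228}{1519} - \frac{19 i \sqrt{2}}{10}$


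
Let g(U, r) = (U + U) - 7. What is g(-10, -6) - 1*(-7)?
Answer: -20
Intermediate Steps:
g(U, r) = -7 + 2*U (g(U, r) = 2*U - 7 = -7 + 2*U)
g(-10, -6) - 1*(-7) = (-7 + 2*(-10)) - 1*(-7) = (-7 - 20) + 7 = -27 + 7 = -20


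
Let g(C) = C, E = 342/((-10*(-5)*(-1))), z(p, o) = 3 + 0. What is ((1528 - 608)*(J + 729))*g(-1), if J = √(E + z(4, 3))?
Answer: -670680 - 736*I*√6 ≈ -6.7068e+5 - 1802.8*I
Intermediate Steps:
z(p, o) = 3
E = -171/25 (E = 342/((50*(-1))) = 342/(-50) = 342*(-1/50) = -171/25 ≈ -6.8400)
J = 4*I*√6/5 (J = √(-171/25 + 3) = √(-96/25) = 4*I*√6/5 ≈ 1.9596*I)
((1528 - 608)*(J + 729))*g(-1) = ((1528 - 608)*(4*I*√6/5 + 729))*(-1) = (920*(729 + 4*I*√6/5))*(-1) = (670680 + 736*I*√6)*(-1) = -670680 - 736*I*√6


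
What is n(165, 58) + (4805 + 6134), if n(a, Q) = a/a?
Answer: 10940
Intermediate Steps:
n(a, Q) = 1
n(165, 58) + (4805 + 6134) = 1 + (4805 + 6134) = 1 + 10939 = 10940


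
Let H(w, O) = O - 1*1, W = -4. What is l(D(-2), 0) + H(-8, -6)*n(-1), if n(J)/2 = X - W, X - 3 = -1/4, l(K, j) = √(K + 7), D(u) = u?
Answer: -189/2 + √5 ≈ -92.264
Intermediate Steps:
l(K, j) = √(7 + K)
X = 11/4 (X = 3 - 1/4 = 3 - 1*¼ = 3 - ¼ = 11/4 ≈ 2.7500)
H(w, O) = -1 + O (H(w, O) = O - 1 = -1 + O)
n(J) = 27/2 (n(J) = 2*(11/4 - 1*(-4)) = 2*(11/4 + 4) = 2*(27/4) = 27/2)
l(D(-2), 0) + H(-8, -6)*n(-1) = √(7 - 2) + (-1 - 6)*(27/2) = √5 - 7*27/2 = √5 - 189/2 = -189/2 + √5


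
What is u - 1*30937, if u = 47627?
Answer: 16690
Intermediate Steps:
u - 1*30937 = 47627 - 1*30937 = 47627 - 30937 = 16690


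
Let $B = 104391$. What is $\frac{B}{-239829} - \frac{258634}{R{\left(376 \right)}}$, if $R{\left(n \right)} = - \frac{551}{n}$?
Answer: $\frac{7774148502965}{44048593} \approx 1.7649 \cdot 10^{5}$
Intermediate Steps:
$\frac{B}{-239829} - \frac{258634}{R{\left(376 \right)}} = \frac{104391}{-239829} - \frac{258634}{\left(-551\right) \frac{1}{376}} = 104391 \left(- \frac{1}{239829}\right) - \frac{258634}{\left(-551\right) \frac{1}{376}} = - \frac{34797}{79943} - \frac{258634}{- \frac{551}{376}} = - \frac{34797}{79943} - - \frac{97246384}{551} = - \frac{34797}{79943} + \frac{97246384}{551} = \frac{7774148502965}{44048593}$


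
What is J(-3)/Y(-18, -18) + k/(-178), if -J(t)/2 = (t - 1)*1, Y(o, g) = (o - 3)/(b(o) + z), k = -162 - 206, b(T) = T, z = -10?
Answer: 3400/267 ≈ 12.734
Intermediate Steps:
k = -368
Y(o, g) = (-3 + o)/(-10 + o) (Y(o, g) = (o - 3)/(o - 10) = (-3 + o)/(-10 + o))
J(t) = 2 - 2*t (J(t) = -2*(t - 1) = -2*(-1 + t) = 2 - 2*t)
J(-3)/Y(-18, -18) + k/(-178) = (2 - 2*(-3))/(((-3 - 18)/(-10 - 18))) - 368/(-178) = (2 + 6)/((-21/(-28))) - 368*(-1/178) = 8/((-1/28*(-21))) + 184/89 = 8/(¾) + 184/89 = 8*(4/3) + 184/89 = 32/3 + 184/89 = 3400/267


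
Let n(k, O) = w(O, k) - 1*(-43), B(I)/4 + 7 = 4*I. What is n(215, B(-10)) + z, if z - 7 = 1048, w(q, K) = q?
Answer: 910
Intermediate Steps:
B(I) = -28 + 16*I (B(I) = -28 + 4*(4*I) = -28 + 16*I)
z = 1055 (z = 7 + 1048 = 1055)
n(k, O) = 43 + O (n(k, O) = O - 1*(-43) = O + 43 = 43 + O)
n(215, B(-10)) + z = (43 + (-28 + 16*(-10))) + 1055 = (43 + (-28 - 160)) + 1055 = (43 - 188) + 1055 = -145 + 1055 = 910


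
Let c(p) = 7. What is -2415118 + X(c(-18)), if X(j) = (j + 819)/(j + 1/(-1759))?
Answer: -14866739941/6156 ≈ -2.4150e+6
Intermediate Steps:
X(j) = (819 + j)/(-1/1759 + j) (X(j) = (819 + j)/(j - 1/1759) = (819 + j)/(-1/1759 + j))
-2415118 + X(c(-18)) = -2415118 + 1759*(819 + 7)/(-1 + 1759*7) = -2415118 + 1759*826/(-1 + 12313) = -2415118 + 1759*826/12312 = -2415118 + 1759*(1/12312)*826 = -2415118 + 726467/6156 = -14866739941/6156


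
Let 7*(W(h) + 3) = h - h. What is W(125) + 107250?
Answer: 107247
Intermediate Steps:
W(h) = -3 (W(h) = -3 + (h - h)/7 = -3 + (1/7)*0 = -3 + 0 = -3)
W(125) + 107250 = -3 + 107250 = 107247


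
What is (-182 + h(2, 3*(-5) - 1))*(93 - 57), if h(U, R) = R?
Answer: -7128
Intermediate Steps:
(-182 + h(2, 3*(-5) - 1))*(93 - 57) = (-182 + (3*(-5) - 1))*(93 - 57) = (-182 + (-15 - 1))*36 = (-182 - 16)*36 = -198*36 = -7128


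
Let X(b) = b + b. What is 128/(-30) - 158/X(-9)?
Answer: 203/45 ≈ 4.5111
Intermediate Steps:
X(b) = 2*b
128/(-30) - 158/X(-9) = 128/(-30) - 158/(2*(-9)) = 128*(-1/30) - 158/(-18) = -64/15 - 158*(-1/18) = -64/15 + 79/9 = 203/45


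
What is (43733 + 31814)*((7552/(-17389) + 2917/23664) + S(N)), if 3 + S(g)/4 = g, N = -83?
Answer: -10703625927234533/411493296 ≈ -2.6012e+7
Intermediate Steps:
S(g) = -12 + 4*g
(43733 + 31814)*((7552/(-17389) + 2917/23664) + S(N)) = (43733 + 31814)*((7552/(-17389) + 2917/23664) + (-12 + 4*(-83))) = 75547*((7552*(-1/17389) + 2917*(1/23664)) + (-12 - 332)) = 75547*((-7552/17389 + 2917/23664) - 344) = 75547*(-127986815/411493296 - 344) = 75547*(-141681680639/411493296) = -10703625927234533/411493296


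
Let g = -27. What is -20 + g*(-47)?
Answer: 1249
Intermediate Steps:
-20 + g*(-47) = -20 - 27*(-47) = -20 + 1269 = 1249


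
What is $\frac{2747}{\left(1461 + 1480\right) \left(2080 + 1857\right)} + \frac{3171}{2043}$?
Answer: $\frac{12240574576}{7885106277} \approx 1.5524$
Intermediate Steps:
$\frac{2747}{\left(1461 + 1480\right) \left(2080 + 1857\right)} + \frac{3171}{2043} = \frac{2747}{2941 \cdot 3937} + 3171 \cdot \frac{1}{2043} = \frac{2747}{11578717} + \frac{1057}{681} = \frac{12240574576}{7885106277}$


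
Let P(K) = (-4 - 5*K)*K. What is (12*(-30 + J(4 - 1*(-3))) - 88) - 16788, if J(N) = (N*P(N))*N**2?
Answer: -1140904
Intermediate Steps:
P(K) = K*(-4 - 5*K)
J(N) = -N**4*(4 + 5*N) (J(N) = (N*(-N*(4 + 5*N)))*N**2 = (-N**2*(4 + 5*N))*N**2 = -N**4*(4 + 5*N))
(12*(-30 + J(4 - 1*(-3))) - 88) - 16788 = (12*(-30 + (4 - 1*(-3))**4*(-4 - 5*(4 - 1*(-3)))) - 88) - 16788 = (12*(-30 + (4 + 3)**4*(-4 - 5*(4 + 3))) - 88) - 16788 = (12*(-30 + 7**4*(-4 - 5*7)) - 88) - 16788 = (12*(-30 + 2401*(-4 - 35)) - 88) - 16788 = (12*(-30 + 2401*(-39)) - 88) - 16788 = (12*(-30 - 93639) - 88) - 16788 = (12*(-93669) - 88) - 16788 = (-1124028 - 88) - 16788 = -1124116 - 16788 = -1140904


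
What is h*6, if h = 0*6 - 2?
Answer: -12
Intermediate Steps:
h = -2 (h = 0 - 2 = -2)
h*6 = -2*6 = -12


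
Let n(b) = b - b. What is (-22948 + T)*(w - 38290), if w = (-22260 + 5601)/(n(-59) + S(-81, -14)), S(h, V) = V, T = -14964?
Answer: 1406537908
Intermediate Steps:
n(b) = 0
w = 16659/14 (w = (-22260 + 5601)/(0 - 14) = -16659/(-14) = -16659*(-1/14) = 16659/14 ≈ 1189.9)
(-22948 + T)*(w - 38290) = (-22948 - 14964)*(16659/14 - 38290) = -37912*(-519401/14) = 1406537908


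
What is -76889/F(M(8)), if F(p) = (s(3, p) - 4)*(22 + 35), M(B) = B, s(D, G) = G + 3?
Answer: -76889/399 ≈ -192.70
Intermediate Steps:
s(D, G) = 3 + G
F(p) = -57 + 57*p (F(p) = ((3 + p) - 4)*(22 + 35) = (-1 + p)*57 = -57 + 57*p)
-76889/F(M(8)) = -76889/(-57 + 57*8) = -76889/(-57 + 456) = -76889/399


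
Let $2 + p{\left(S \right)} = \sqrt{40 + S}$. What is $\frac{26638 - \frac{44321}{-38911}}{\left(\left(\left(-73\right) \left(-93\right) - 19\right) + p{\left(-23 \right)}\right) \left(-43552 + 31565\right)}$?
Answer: $- \frac{7015407887952}{21365026527293699} + \frac{1036555539 \sqrt{17}}{21365026527293699} \approx -0.00032816$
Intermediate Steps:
$p{\left(S \right)} = -2 + \sqrt{40 + S}$
$\frac{26638 - \frac{44321}{-38911}}{\left(\left(\left(-73\right) \left(-93\right) - 19\right) + p{\left(-23 \right)}\right) \left(-43552 + 31565\right)} = \frac{26638 - \frac{44321}{-38911}}{\left(\left(\left(-73\right) \left(-93\right) - 19\right) - \left(2 - \sqrt{40 - 23}\right)\right) \left(-43552 + 31565\right)} = \frac{26638 - - \frac{44321}{38911}}{\left(\left(6789 - 19\right) - \left(2 - \sqrt{17}\right)\right) \left(-11987\right)} = \frac{26638 + \frac{44321}{38911}}{\left(6770 - \left(2 - \sqrt{17}\right)\right) \left(-11987\right)} = \frac{1036555539}{38911 \left(6768 + \sqrt{17}\right) \left(-11987\right)} = \frac{1036555539}{38911 \left(-81128016 - 11987 \sqrt{17}\right)}$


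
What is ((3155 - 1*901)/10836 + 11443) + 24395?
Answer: 27738773/774 ≈ 35838.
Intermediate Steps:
((3155 - 1*901)/10836 + 11443) + 24395 = ((3155 - 901)*(1/10836) + 11443) + 24395 = (2254*(1/10836) + 11443) + 24395 = (161/774 + 11443) + 24395 = 8857043/774 + 24395 = 27738773/774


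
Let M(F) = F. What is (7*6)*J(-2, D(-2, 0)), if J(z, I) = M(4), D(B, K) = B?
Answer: 168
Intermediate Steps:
J(z, I) = 4
(7*6)*J(-2, D(-2, 0)) = (7*6)*4 = 42*4 = 168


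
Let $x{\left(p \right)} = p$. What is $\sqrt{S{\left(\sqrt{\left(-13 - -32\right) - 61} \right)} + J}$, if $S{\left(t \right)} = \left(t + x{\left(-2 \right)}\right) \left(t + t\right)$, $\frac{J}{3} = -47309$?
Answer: $\sqrt{-142011 - 4 i \sqrt{42}} \approx 0.034 - 376.84 i$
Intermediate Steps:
$J = -141927$ ($J = 3 \left(-47309\right) = -141927$)
$S{\left(t \right)} = 2 t \left(-2 + t\right)$ ($S{\left(t \right)} = \left(t - 2\right) \left(t + t\right) = \left(-2 + t\right) 2 t = 2 t \left(-2 + t\right)$)
$\sqrt{S{\left(\sqrt{\left(-13 - -32\right) - 61} \right)} + J} = \sqrt{2 \sqrt{\left(-13 - -32\right) - 61} \left(-2 + \sqrt{\left(-13 - -32\right) - 61}\right) - 141927} = \sqrt{2 \sqrt{\left(-13 + 32\right) - 61} \left(-2 + \sqrt{\left(-13 + 32\right) - 61}\right) - 141927} = \sqrt{2 \sqrt{19 - 61} \left(-2 + \sqrt{19 - 61}\right) - 141927} = \sqrt{2 \sqrt{-42} \left(-2 + \sqrt{-42}\right) - 141927} = \sqrt{2 i \sqrt{42} \left(-2 + i \sqrt{42}\right) - 141927} = \sqrt{-141927 + 2 i \sqrt{42} \left(-2 + i \sqrt{42}\right)}$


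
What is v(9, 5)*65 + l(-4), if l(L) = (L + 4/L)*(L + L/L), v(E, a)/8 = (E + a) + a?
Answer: 9895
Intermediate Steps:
v(E, a) = 8*E + 16*a (v(E, a) = 8*((E + a) + a) = 8*(E + 2*a) = 8*E + 16*a)
l(L) = (1 + L)*(L + 4/L) (l(L) = (L + 4/L)*(L + 1) = (L + 4/L)*(1 + L) = (1 + L)*(L + 4/L))
v(9, 5)*65 + l(-4) = (8*9 + 16*5)*65 + (4 - 4 + (-4)² + 4/(-4)) = (72 + 80)*65 + (4 - 4 + 16 + 4*(-¼)) = 152*65 + (4 - 4 + 16 - 1) = 9880 + 15 = 9895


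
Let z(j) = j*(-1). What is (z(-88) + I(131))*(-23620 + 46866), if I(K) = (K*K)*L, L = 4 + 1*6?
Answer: 3991291708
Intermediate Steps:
L = 10 (L = 4 + 6 = 10)
I(K) = 10*K² (I(K) = (K*K)*10 = K²*10 = 10*K²)
z(j) = -j
(z(-88) + I(131))*(-23620 + 46866) = (-1*(-88) + 10*131²)*(-23620 + 46866) = (88 + 10*17161)*23246 = (88 + 171610)*23246 = 171698*23246 = 3991291708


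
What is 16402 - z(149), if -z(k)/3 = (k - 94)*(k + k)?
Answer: 65572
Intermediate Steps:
z(k) = -6*k*(-94 + k) (z(k) = -3*(k - 94)*(k + k) = -3*(-94 + k)*2*k = -6*k*(-94 + k))
16402 - z(149) = 16402 - 6*149*(94 - 1*149) = 16402 - 6*149*(94 - 149) = 16402 - 6*149*(-55) = 16402 - 1*(-49170) = 16402 + 49170 = 65572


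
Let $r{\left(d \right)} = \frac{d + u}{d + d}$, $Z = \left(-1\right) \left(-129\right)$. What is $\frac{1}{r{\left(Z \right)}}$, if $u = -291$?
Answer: $- \frac{43}{27} \approx -1.5926$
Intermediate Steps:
$Z = 129$
$r{\left(d \right)} = \frac{-291 + d}{2 d}$ ($r{\left(d \right)} = \frac{d - 291}{d + d} = \frac{-291 + d}{2 d}$)
$\frac{1}{r{\left(Z \right)}} = \frac{1}{\frac{1}{2} \cdot \frac{1}{129} \left(-291 + 129\right)} = \frac{1}{\frac{1}{2} \cdot \frac{1}{129} \left(-162\right)} = \frac{1}{- \frac{27}{43}} = - \frac{43}{27}$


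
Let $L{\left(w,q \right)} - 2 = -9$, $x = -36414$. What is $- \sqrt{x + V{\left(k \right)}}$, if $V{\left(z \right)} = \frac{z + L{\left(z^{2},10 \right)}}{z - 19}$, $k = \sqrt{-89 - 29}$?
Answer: $- \sqrt{- \frac{691859 - 36413 i \sqrt{118}}{19 - i \sqrt{118}}} \approx -0.00071306 + 190.82 i$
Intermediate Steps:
$L{\left(w,q \right)} = -7$ ($L{\left(w,q \right)} = 2 - 9 = -7$)
$k = i \sqrt{118}$ ($k = \sqrt{-118} = i \sqrt{118} \approx 10.863 i$)
$V{\left(z \right)} = \frac{-7 + z}{-19 + z}$ ($V{\left(z \right)} = \frac{z - 7}{z - 19} = \frac{-7 + z}{-19 + z}$)
$- \sqrt{x + V{\left(k \right)}} = - \sqrt{-36414 + \frac{-7 + i \sqrt{118}}{-19 + i \sqrt{118}}}$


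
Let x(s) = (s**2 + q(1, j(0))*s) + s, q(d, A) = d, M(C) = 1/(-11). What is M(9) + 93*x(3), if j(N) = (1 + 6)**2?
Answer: 15344/11 ≈ 1394.9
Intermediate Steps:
M(C) = -1/11 (M(C) = 1*(-1/11) = -1/11)
j(N) = 49 (j(N) = 7**2 = 49)
x(s) = s**2 + 2*s (x(s) = (s**2 + 1*s) + s = (s**2 + s) + s = (s + s**2) + s = s**2 + 2*s)
M(9) + 93*x(3) = -1/11 + 93*(3*(2 + 3)) = -1/11 + 93*(3*5) = -1/11 + 93*15 = -1/11 + 1395 = 15344/11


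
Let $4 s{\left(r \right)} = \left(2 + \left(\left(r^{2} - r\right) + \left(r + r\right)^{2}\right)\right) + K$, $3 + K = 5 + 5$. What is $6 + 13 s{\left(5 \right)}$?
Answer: $\frac{1701}{4} \approx 425.25$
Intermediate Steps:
$K = 7$ ($K = -3 + \left(5 + 5\right) = -3 + 10 = 7$)
$s{\left(r \right)} = \frac{9}{4} - \frac{r}{4} + \frac{5 r^{2}}{4}$ ($s{\left(r \right)} = \frac{\left(2 + \left(\left(r^{2} - r\right) + \left(r + r\right)^{2}\right)\right) + 7}{4} = \frac{\left(2 + \left(\left(r^{2} - r\right) + \left(2 r\right)^{2}\right)\right) + 7}{4} = \frac{\left(2 + \left(\left(r^{2} - r\right) + 4 r^{2}\right)\right) + 7}{4} = \frac{\left(2 + \left(- r + 5 r^{2}\right)\right) + 7}{4} = \frac{\left(2 - r + 5 r^{2}\right) + 7}{4} = \frac{9 - r + 5 r^{2}}{4} = \frac{9}{4} - \frac{r}{4} + \frac{5 r^{2}}{4}$)
$6 + 13 s{\left(5 \right)} = 6 + 13 \left(\frac{9}{4} - \frac{5}{4} + \frac{5 \cdot 5^{2}}{4}\right) = 6 + 13 \left(\frac{9}{4} - \frac{5}{4} + \frac{5}{4} \cdot 25\right) = 6 + 13 \left(\frac{9}{4} - \frac{5}{4} + \frac{125}{4}\right) = 6 + 13 \cdot \frac{129}{4} = 6 + \frac{1677}{4} = \frac{1701}{4}$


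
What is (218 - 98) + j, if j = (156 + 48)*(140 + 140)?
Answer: 57240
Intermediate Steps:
j = 57120 (j = 204*280 = 57120)
(218 - 98) + j = (218 - 98) + 57120 = 120 + 57120 = 57240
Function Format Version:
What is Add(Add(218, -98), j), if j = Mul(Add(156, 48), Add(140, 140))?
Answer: 57240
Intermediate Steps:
j = 57120 (j = Mul(204, 280) = 57120)
Add(Add(218, -98), j) = Add(Add(218, -98), 57120) = Add(120, 57120) = 57240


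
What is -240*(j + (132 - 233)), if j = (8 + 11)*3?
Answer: 10560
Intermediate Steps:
j = 57 (j = 19*3 = 57)
-240*(j + (132 - 233)) = -240*(57 + (132 - 233)) = -240*(57 - 101) = -240*(-44) = 10560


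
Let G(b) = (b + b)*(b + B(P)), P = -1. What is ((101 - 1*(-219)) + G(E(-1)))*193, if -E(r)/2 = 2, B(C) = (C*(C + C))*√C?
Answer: 67936 - 3088*I ≈ 67936.0 - 3088.0*I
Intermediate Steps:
B(C) = 2*C^(5/2) (B(C) = (C*(2*C))*√C = (2*C²)*√C = 2*C^(5/2))
E(r) = -4 (E(r) = -2*2 = -4)
G(b) = 2*b*(b + 2*I) (G(b) = (b + b)*(b + 2*(-1)^(5/2)) = (2*b)*(b + 2*I) = 2*b*(b + 2*I))
((101 - 1*(-219)) + G(E(-1)))*193 = ((101 - 1*(-219)) + 2*(-4)*(-4 + 2*I))*193 = ((101 + 219) + (32 - 16*I))*193 = (320 + (32 - 16*I))*193 = (352 - 16*I)*193 = 67936 - 3088*I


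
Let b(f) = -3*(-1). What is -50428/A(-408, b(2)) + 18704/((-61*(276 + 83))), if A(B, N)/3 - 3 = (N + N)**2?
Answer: -1106511140/2562183 ≈ -431.86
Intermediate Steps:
b(f) = 3 (b(f) = -1*(-3) = 3)
A(B, N) = 9 + 12*N**2 (A(B, N) = 9 + 3*(N + N)**2 = 9 + 3*(2*N)**2 = 9 + 3*(4*N**2) = 9 + 12*N**2)
-50428/A(-408, b(2)) + 18704/((-61*(276 + 83))) = -50428/(9 + 12*3**2) + 18704/((-61*(276 + 83))) = -50428/(9 + 12*9) + 18704/((-61*359)) = -50428/(9 + 108) + 18704/(-21899) = -50428/117 + 18704*(-1/21899) = -50428*1/117 - 18704/21899 = -50428/117 - 18704/21899 = -1106511140/2562183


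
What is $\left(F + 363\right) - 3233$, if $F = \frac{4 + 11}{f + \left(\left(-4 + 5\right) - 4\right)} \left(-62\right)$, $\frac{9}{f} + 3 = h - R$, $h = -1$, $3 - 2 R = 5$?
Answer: $-2715$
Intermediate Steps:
$R = -1$ ($R = \frac{3}{2} - \frac{5}{2} = -1$)
$f = -3$ ($f = \frac{9}{-3 - 0} = \frac{9}{-3 + \left(-1 + 1\right)} = \frac{9}{-3 + 0} = \frac{9}{-3} = 9 \left(- \frac{1}{3}\right) = -3$)
$F = 155$ ($F = \frac{4 + 11}{-3 + \left(\left(-4 + 5\right) - 4\right)} \left(-62\right) = \frac{15}{-3 + \left(1 - 4\right)} \left(-62\right) = \frac{15}{-3 - 3} \left(-62\right) = \frac{15}{-6} \left(-62\right) = 15 \left(- \frac{1}{6}\right) \left(-62\right) = \left(- \frac{5}{2}\right) \left(-62\right) = 155$)
$\left(F + 363\right) - 3233 = \left(155 + 363\right) - 3233 = 518 - 3233 = -2715$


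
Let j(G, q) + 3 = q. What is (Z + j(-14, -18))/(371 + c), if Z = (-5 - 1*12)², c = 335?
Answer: 134/353 ≈ 0.37960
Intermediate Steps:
j(G, q) = -3 + q
Z = 289 (Z = (-5 - 12)² = (-17)² = 289)
(Z + j(-14, -18))/(371 + c) = (289 + (-3 - 18))/(371 + 335) = (289 - 21)/706 = 268*(1/706) = 134/353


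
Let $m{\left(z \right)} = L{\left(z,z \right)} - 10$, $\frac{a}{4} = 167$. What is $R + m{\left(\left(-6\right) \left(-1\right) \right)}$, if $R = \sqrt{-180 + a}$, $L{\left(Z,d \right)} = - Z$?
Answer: $-16 + 2 \sqrt{122} \approx 6.0907$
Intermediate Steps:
$a = 668$ ($a = 4 \cdot 167 = 668$)
$m{\left(z \right)} = -10 - z$ ($m{\left(z \right)} = - z - 10 = -10 - z$)
$R = 2 \sqrt{122}$ ($R = \sqrt{-180 + 668} = \sqrt{488} = 2 \sqrt{122} \approx 22.091$)
$R + m{\left(\left(-6\right) \left(-1\right) \right)} = 2 \sqrt{122} - \left(10 - -6\right) = 2 \sqrt{122} - 16 = -16 + 2 \sqrt{122}$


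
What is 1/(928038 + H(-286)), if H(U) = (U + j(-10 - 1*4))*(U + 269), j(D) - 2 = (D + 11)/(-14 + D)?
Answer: 28/26120197 ≈ 1.0720e-6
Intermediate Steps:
j(D) = 2 + (11 + D)/(-14 + D) (j(D) = 2 + (D + 11)/(-14 + D) = 2 + (11 + D)/(-14 + D))
H(U) = (269 + U)*(59/28 + U) (H(U) = (U + (-17 + 3*(-10 - 1*4))/(-14 + (-10 - 1*4)))*(U + 269) = (U + (-17 + 3*(-10 - 4))/(-14 + (-10 - 4)))*(269 + U) = (U + (-17 + 3*(-14))/(-14 - 14))*(269 + U) = (U + (-17 - 42)/(-28))*(269 + U) = (U - 1/28*(-59))*(269 + U) = (U + 59/28)*(269 + U) = (59/28 + U)*(269 + U) = (269 + U)*(59/28 + U))
1/(928038 + H(-286)) = 1/(928038 + (15871/28 + (-286)² + (7591/28)*(-286))) = 1/(928038 + (15871/28 + 81796 - 1085513/14)) = 1/(928038 + 135133/28) = 1/(26120197/28) = 28/26120197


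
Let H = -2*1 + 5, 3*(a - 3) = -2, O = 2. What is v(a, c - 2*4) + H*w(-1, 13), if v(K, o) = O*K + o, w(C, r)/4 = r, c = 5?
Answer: 473/3 ≈ 157.67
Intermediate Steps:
w(C, r) = 4*r
a = 7/3 (a = 3 + (1/3)*(-2) = 3 - 2/3 = 7/3 ≈ 2.3333)
v(K, o) = o + 2*K (v(K, o) = 2*K + o = o + 2*K)
H = 3 (H = -2 + 5 = 3)
v(a, c - 2*4) + H*w(-1, 13) = ((5 - 2*4) + 2*(7/3)) + 3*(4*13) = ((5 - 8) + 14/3) + 3*52 = (-3 + 14/3) + 156 = 5/3 + 156 = 473/3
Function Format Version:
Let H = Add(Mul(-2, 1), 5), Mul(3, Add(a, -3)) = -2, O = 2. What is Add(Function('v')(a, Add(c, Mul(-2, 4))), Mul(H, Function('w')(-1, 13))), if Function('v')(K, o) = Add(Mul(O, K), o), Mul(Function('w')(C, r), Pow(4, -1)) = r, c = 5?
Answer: Rational(473, 3) ≈ 157.67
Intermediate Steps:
Function('w')(C, r) = Mul(4, r)
a = Rational(7, 3) (a = Add(3, Mul(Rational(1, 3), -2)) = Add(3, Rational(-2, 3)) = Rational(7, 3) ≈ 2.3333)
Function('v')(K, o) = Add(o, Mul(2, K)) (Function('v')(K, o) = Add(Mul(2, K), o) = Add(o, Mul(2, K)))
H = 3 (H = Add(-2, 5) = 3)
Add(Function('v')(a, Add(c, Mul(-2, 4))), Mul(H, Function('w')(-1, 13))) = Add(Add(Add(5, Mul(-2, 4)), Mul(2, Rational(7, 3))), Mul(3, Mul(4, 13))) = Add(Add(Add(5, -8), Rational(14, 3)), Mul(3, 52)) = Add(Add(-3, Rational(14, 3)), 156) = Add(Rational(5, 3), 156) = Rational(473, 3)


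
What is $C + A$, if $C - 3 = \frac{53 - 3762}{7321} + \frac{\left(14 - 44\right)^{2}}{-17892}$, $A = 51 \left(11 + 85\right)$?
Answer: $\frac{17823166365}{3638537} \approx 4898.4$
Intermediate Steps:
$A = 4896$ ($A = 51 \cdot 96 = 4896$)
$C = \frac{8889213}{3638537}$ ($C = 3 + \left(\frac{53 - 3762}{7321} + \frac{\left(14 - 44\right)^{2}}{-17892}\right) = 3 + \left(\left(53 - 3762\right) \frac{1}{7321} + \left(14 - 44\right)^{2} \left(- \frac{1}{17892}\right)\right) = 3 - \left(\frac{3709}{7321} - \left(-30\right)^{2} \left(- \frac{1}{17892}\right)\right) = 3 + \left(- \frac{3709}{7321} + 900 \left(- \frac{1}{17892}\right)\right) = 3 - \frac{2026398}{3638537} = \frac{8889213}{3638537} \approx 2.4431$)
$C + A = \frac{8889213}{3638537} + 4896 = \frac{17823166365}{3638537}$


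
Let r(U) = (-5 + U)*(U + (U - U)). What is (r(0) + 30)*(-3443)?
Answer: -103290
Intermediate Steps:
r(U) = U*(-5 + U) (r(U) = (-5 + U)*(U + 0) = (-5 + U)*U = U*(-5 + U))
(r(0) + 30)*(-3443) = (0*(-5 + 0) + 30)*(-3443) = (0*(-5) + 30)*(-3443) = (0 + 30)*(-3443) = 30*(-3443) = -103290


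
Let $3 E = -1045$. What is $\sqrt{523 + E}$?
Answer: $\frac{2 \sqrt{393}}{3} \approx 13.216$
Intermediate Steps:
$E = - \frac{1045}{3}$ ($E = \frac{1}{3} \left(-1045\right) = - \frac{1045}{3} \approx -348.33$)
$\sqrt{523 + E} = \sqrt{523 - \frac{1045}{3}} = \sqrt{\frac{524}{3}} = \frac{2 \sqrt{393}}{3}$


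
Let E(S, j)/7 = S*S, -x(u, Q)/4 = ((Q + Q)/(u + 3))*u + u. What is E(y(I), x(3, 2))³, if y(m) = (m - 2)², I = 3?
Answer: 343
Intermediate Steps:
x(u, Q) = -4*u - 8*Q*u/(3 + u) (x(u, Q) = -4*(((Q + Q)/(u + 3))*u + u) = -4*(((2*Q)/(3 + u))*u + u) = -4*((2*Q/(3 + u))*u + u) = -4*(2*Q*u/(3 + u) + u) = -4*(u + 2*Q*u/(3 + u)) = -4*u - 8*Q*u/(3 + u))
y(m) = (-2 + m)²
E(S, j) = 7*S² (E(S, j) = 7*(S*S) = 7*S²)
E(y(I), x(3, 2))³ = (7*((-2 + 3)²)²)³ = (7*(1²)²)³ = (7*1²)³ = (7*1)³ = 7³ = 343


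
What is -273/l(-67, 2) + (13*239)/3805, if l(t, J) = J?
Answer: -1032551/7610 ≈ -135.68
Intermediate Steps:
-273/l(-67, 2) + (13*239)/3805 = -273/2 + (13*239)/3805 = -273*1/2 + 3107*(1/3805) = -273/2 + 3107/3805 = -1032551/7610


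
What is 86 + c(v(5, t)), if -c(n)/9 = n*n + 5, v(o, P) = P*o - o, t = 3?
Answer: -859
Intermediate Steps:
v(o, P) = -o + P*o
c(n) = -45 - 9*n**2 (c(n) = -9*(n*n + 5) = -9*(n**2 + 5) = -9*(5 + n**2) = -45 - 9*n**2)
86 + c(v(5, t)) = 86 + (-45 - 9*25*(-1 + 3)**2) = 86 + (-45 - 9*(5*2)**2) = 86 + (-45 - 9*10**2) = 86 + (-45 - 9*100) = 86 + (-45 - 900) = 86 - 945 = -859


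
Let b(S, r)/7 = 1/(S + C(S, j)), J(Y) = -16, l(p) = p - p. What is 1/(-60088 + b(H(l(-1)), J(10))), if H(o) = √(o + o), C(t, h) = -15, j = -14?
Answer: -15/901327 ≈ -1.6642e-5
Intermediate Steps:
l(p) = 0
H(o) = √2*√o (H(o) = √(2*o) = √2*√o)
b(S, r) = 7/(-15 + S) (b(S, r) = 7/(S - 15) = 7/(-15 + S))
1/(-60088 + b(H(l(-1)), J(10))) = 1/(-60088 + 7/(-15 + √2*√0)) = 1/(-60088 + 7/(-15 + √2*0)) = 1/(-60088 + 7/(-15 + 0)) = 1/(-60088 + 7/(-15)) = 1/(-60088 + 7*(-1/15)) = 1/(-60088 - 7/15) = 1/(-901327/15) = -15/901327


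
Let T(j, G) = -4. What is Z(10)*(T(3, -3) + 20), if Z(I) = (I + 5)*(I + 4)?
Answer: 3360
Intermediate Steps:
Z(I) = (4 + I)*(5 + I) (Z(I) = (5 + I)*(4 + I) = (4 + I)*(5 + I))
Z(10)*(T(3, -3) + 20) = (20 + 10² + 9*10)*(-4 + 20) = (20 + 100 + 90)*16 = 210*16 = 3360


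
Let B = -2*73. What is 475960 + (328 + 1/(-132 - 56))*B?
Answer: 40238841/94 ≈ 4.2807e+5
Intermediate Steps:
B = -146
475960 + (328 + 1/(-132 - 56))*B = 475960 + (328 + 1/(-132 - 56))*(-146) = 475960 + (328 + 1/(-188))*(-146) = 475960 + (328 - 1/188)*(-146) = 475960 + (61663/188)*(-146) = 475960 - 4501399/94 = 40238841/94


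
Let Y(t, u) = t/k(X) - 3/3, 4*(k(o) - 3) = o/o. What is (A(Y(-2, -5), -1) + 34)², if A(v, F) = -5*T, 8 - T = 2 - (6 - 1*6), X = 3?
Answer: 16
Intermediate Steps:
k(o) = 13/4 (k(o) = 3 + (o/o)/4 = 3 + (¼)*1 = 3 + ¼ = 13/4)
T = 6 (T = 8 - (2 - (6 - 1*6)) = 8 - (2 - (6 - 6)) = 8 - (2 - 1*0) = 8 - (2 + 0) = 8 - 1*2 = 8 - 2 = 6)
Y(t, u) = -1 + 4*t/13 (Y(t, u) = t/(13/4) - 3/3 = t*(4/13) - 3*⅓ = 4*t/13 - 1 = -1 + 4*t/13)
A(v, F) = -30 (A(v, F) = -5*6 = -30)
(A(Y(-2, -5), -1) + 34)² = (-30 + 34)² = 4² = 16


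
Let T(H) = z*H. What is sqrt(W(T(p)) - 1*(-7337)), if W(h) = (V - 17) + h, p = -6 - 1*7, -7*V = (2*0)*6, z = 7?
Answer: sqrt(7229) ≈ 85.024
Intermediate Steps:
V = 0 (V = -2*0*6/7 = -0*6 = -1/7*0 = 0)
p = -13 (p = -6 - 7 = -13)
T(H) = 7*H
W(h) = -17 + h (W(h) = (0 - 17) + h = -17 + h)
sqrt(W(T(p)) - 1*(-7337)) = sqrt((-17 + 7*(-13)) - 1*(-7337)) = sqrt((-17 - 91) + 7337) = sqrt(-108 + 7337) = sqrt(7229)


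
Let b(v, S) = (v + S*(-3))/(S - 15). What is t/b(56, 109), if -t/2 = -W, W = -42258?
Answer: 7944504/271 ≈ 29316.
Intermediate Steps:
b(v, S) = (v - 3*S)/(-15 + S)
t = -84516 (t = -(-2)*(-42258) = -2*42258 = -84516)
t/b(56, 109) = -84516*(-15 + 109)/(56 - 3*109) = -84516*94/(56 - 327) = -84516/((1/94)*(-271)) = -84516/(-271/94) = -84516*(-94/271) = 7944504/271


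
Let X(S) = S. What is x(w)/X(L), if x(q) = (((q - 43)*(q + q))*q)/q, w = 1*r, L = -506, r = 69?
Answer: -78/11 ≈ -7.0909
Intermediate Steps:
w = 69 (w = 1*69 = 69)
x(q) = 2*q*(-43 + q) (x(q) = (((-43 + q)*(2*q))*q)/q = ((2*q*(-43 + q))*q)/q = (2*q**2*(-43 + q))/q = 2*q*(-43 + q))
x(w)/X(L) = (2*69*(-43 + 69))/(-506) = (2*69*26)*(-1/506) = 3588*(-1/506) = -78/11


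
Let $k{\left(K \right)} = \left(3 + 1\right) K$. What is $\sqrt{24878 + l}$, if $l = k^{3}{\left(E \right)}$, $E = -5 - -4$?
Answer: $\sqrt{24814} \approx 157.52$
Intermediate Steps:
$E = -1$ ($E = -5 + 4 = -1$)
$k{\left(K \right)} = 4 K$
$l = -64$ ($l = \left(4 \left(-1\right)\right)^{3} = \left(-4\right)^{3} = -64$)
$\sqrt{24878 + l} = \sqrt{24878 - 64} = \sqrt{24814}$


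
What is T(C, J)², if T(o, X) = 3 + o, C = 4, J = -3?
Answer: 49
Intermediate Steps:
T(C, J)² = (3 + 4)² = 7² = 49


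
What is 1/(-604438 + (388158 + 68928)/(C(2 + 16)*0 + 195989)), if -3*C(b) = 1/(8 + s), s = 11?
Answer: -195989/118462742096 ≈ -1.6544e-6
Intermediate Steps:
C(b) = -1/57 (C(b) = -1/(3*(8 + 11)) = -⅓/19 = -⅓*1/19 = -1/57)
1/(-604438 + (388158 + 68928)/(C(2 + 16)*0 + 195989)) = 1/(-604438 + (388158 + 68928)/(-1/57*0 + 195989)) = 1/(-604438 + 457086/(0 + 195989)) = 1/(-604438 + 457086/195989) = 1/(-118462742096/195989) = -195989/118462742096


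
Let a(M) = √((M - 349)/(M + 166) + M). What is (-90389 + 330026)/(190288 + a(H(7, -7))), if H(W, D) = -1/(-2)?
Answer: 30369630273696/24115542281765 - 718911*I*√78514/24115542281765 ≈ 1.2593 - 8.3532e-6*I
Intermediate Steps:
H(W, D) = ½ (H(W, D) = -1*(-½) = ½)
a(M) = √(M + (-349 + M)/(166 + M)) (a(M) = √((-349 + M)/(166 + M) + M) = √(M + (-349 + M)/(166 + M)))
(-90389 + 330026)/(190288 + a(H(7, -7))) = (-90389 + 330026)/(190288 + √((-349 + ½ + (166 + ½)/2)/(166 + ½))) = 239637/(190288 + √((-349 + ½ + (½)*(333/2))/(333/2))) = 239637/(190288 + √(2*(-349 + ½ + 333/4)/333)) = 239637/(190288 + √((2/333)*(-1061/4))) = 239637/(190288 + √(-1061/666)) = 239637/(190288 + I*√78514/222)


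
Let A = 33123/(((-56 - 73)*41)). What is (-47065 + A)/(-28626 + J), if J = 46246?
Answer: -20746659/7766015 ≈ -2.6715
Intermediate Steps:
A = -11041/1763 (A = 33123/((-129*41)) = 33123/(-5289) = 33123*(-1/5289) = -11041/1763 ≈ -6.2626)
(-47065 + A)/(-28626 + J) = (-47065 - 11041/1763)/(-28626 + 46246) = -82986636/1763/17620 = -82986636/1763*1/17620 = -20746659/7766015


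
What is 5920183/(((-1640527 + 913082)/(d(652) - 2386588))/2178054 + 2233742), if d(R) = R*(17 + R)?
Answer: 5029878081175090560/1897821389102510929 ≈ 2.6503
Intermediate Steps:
5920183/(((-1640527 + 913082)/(d(652) - 2386588))/2178054 + 2233742) = 5920183/(((-1640527 + 913082)/(652*(17 + 652) - 2386588))/2178054 + 2233742) = 5920183/(-727445/(652*669 - 2386588)*(1/2178054) + 2233742) = 5920183/(-727445/(436188 - 2386588)*(1/2178054) + 2233742) = 5920183/(-727445/(-1950400)*(1/2178054) + 2233742) = 5920183/(-727445*(-1/1950400)*(1/2178054) + 2233742) = 5920183/((145489/390080)*(1/2178054) + 2233742) = 5920183/(145489/849615304320 + 2233742) = 5920183/(1897821389102510929/849615304320) = 5920183*(849615304320/1897821389102510929) = 5029878081175090560/1897821389102510929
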